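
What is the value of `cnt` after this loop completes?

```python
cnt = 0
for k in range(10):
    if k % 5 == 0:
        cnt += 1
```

Count numbers divisible by 5 in range(10)
`cnt` takes the values: 0 → 1 → 2

Answer: 2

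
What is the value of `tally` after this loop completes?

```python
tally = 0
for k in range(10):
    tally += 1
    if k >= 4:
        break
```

Loop breaks when k reaches 4, tally is 5
`tally` takes the values: 0 → 1 → 2 → 3 → 4 → 5

Answer: 5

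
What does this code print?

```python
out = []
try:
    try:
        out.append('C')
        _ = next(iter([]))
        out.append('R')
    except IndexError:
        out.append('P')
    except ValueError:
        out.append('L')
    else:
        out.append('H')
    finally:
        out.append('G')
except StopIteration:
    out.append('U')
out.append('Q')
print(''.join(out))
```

Execution trace: 'C' (try body) → 'G' (finally) → 'U' (outer except StopIteration) → 'Q' (after the try/except). Output: CGUQ

Answer: CGUQ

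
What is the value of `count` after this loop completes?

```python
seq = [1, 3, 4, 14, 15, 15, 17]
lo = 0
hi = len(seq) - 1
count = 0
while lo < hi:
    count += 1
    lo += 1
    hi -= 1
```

Iterations until pointers meet (list length 7)
`count` takes the values: 0 → 1 → 2 → 3

Answer: 3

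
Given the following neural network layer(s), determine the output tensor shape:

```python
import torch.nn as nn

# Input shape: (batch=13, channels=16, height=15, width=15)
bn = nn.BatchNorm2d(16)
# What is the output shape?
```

Input: (13, 16, 15, 15) -> Output: (13, 16, 15, 15)

Answer: (13, 16, 15, 15)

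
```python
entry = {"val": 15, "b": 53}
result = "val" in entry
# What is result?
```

Trace:
`entry = {"val": 15, "b": 53}` → entry = {'val': 15, 'b': 53}
`result = "val" in entry` → result = True
So result = True

Answer: True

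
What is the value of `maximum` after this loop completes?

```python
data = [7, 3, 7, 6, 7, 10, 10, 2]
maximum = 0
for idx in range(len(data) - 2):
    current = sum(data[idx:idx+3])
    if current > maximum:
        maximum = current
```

Max sum of 3-element window in [7, 3, 7, 6, 7, 10, 10, 2]
`maximum` takes the values: 0 → 17 → 20 → 23 → 27

Answer: 27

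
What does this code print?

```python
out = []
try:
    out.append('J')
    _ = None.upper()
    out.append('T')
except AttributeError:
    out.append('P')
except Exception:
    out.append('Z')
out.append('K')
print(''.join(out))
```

Execution trace: 'J' (try body) → 'P' (except AttributeError) → 'K' (after the try/except). Output: JPK

Answer: JPK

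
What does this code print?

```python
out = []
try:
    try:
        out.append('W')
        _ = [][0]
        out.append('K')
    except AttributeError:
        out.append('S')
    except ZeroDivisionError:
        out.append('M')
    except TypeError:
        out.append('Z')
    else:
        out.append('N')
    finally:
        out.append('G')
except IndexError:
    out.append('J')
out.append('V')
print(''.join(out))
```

Execution trace: 'W' (try body) → 'G' (finally) → 'J' (outer except IndexError) → 'V' (after the try/except). Output: WGJV

Answer: WGJV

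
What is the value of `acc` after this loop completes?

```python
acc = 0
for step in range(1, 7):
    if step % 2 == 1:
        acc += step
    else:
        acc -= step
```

Add odd, subtract even
`acc` takes the values: 0 → 1 → -1 → 2 → -2 → 3 → -3

Answer: -3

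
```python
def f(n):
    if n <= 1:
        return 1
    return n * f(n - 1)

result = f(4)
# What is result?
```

f(4) = 4 * 3 * 2 * 1 = 24

Answer: 24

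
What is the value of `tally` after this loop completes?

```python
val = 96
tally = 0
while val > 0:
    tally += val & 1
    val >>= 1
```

Count set bits in 96 (binary: 0b1100000)
`tally` takes the values: 0 → 1 → 2

Answer: 2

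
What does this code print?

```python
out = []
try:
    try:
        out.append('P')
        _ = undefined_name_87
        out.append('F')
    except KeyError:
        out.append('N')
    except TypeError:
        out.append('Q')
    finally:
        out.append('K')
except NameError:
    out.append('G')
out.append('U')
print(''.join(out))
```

Execution trace: 'P' (try body) → 'K' (finally) → 'G' (outer except NameError) → 'U' (after the try/except). Output: PKGU

Answer: PKGU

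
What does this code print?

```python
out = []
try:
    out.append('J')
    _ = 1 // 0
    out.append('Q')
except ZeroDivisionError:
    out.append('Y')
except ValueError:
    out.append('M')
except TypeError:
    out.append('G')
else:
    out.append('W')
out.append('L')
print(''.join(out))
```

Execution trace: 'J' (try body) → 'Y' (except ZeroDivisionError) → 'L' (after the try/except). Output: JYL

Answer: JYL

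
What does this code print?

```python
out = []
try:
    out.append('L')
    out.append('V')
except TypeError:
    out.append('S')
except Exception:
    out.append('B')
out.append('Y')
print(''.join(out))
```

Execution trace: 'L' (try body) → 'V' (try body, no exception) → 'Y' (after the try/except). Output: LVY

Answer: LVY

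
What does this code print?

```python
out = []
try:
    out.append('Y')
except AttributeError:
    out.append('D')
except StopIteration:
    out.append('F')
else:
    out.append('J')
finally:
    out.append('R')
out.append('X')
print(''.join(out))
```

Execution trace: 'Y' (try body, no exception) → 'J' (else) → 'R' (finally) → 'X' (after the try/except). Output: YJRX

Answer: YJRX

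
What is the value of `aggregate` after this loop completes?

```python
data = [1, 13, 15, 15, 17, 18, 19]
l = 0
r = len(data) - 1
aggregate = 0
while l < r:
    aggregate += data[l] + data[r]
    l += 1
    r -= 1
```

Sum of pairs from ends
`aggregate` takes the values: 0 → 20 → 51 → 83

Answer: 83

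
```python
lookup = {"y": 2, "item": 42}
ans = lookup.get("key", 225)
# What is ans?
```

Trace:
`lookup = {"y": 2, "item": 42}` → lookup = {'y': 2, 'item': 42}
`ans = lookup.get("key", 225)` → ans = 225
So ans = 225

Answer: 225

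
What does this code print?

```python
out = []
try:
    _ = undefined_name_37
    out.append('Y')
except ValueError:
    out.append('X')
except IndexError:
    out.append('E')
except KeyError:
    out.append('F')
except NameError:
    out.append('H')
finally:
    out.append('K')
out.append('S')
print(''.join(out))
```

Execution trace: 'H' (except NameError) → 'K' (finally) → 'S' (after the try/except). Output: HKS

Answer: HKS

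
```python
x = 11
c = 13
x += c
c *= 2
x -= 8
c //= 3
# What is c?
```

Trace:
`x = 11` → x = 11
`c = 13` → c = 13
`x += c` → x = 24
`c *= 2` → c = 26
`x -= 8` → x = 16
`c //= 3` → c = 8
So c = 8

Answer: 8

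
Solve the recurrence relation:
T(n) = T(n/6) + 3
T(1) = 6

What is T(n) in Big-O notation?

Each step divides n by 6 and adds 3. After log_6(n) steps we reach T(1)=6. So T(n) = 3·log_6(n) + 6 = O(log n).

Answer: O(log n)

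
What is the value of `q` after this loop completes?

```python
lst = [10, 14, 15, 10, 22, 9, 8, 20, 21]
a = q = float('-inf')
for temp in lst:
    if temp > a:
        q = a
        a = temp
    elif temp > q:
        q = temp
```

Second largest (with repeats) in [10, 14, 15, 10, 22, 9, 8, 20, 21]
`q` takes the values: -inf → 10 → 14 → 15 → 20 → 21

Answer: 21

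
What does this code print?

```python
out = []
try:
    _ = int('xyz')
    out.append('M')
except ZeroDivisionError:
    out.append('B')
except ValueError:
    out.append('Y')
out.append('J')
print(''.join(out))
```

Execution trace: 'Y' (except ValueError) → 'J' (after the try/except). Output: YJ

Answer: YJ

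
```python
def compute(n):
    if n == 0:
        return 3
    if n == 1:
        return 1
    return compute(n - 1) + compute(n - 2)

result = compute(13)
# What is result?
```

Build up from base cases: compute(0)=3, compute(1)=1, compute(2)=4, compute(3)=5, compute(4)=9, compute(5)=14, compute(6)=23, ..., compute(13)=665

Answer: 665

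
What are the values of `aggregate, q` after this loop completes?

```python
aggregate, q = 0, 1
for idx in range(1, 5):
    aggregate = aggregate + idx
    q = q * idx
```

Sum and factorial of 1 to 4
`aggregate, q` takes the values: (0, 1) → (1, 1) → (3, 1) → (3, 2) → (6, 2) → (6, 6) → (10, 6) → (10, 24)

Answer: 10, 24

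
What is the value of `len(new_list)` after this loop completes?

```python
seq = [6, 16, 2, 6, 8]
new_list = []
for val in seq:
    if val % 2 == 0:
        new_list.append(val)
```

Count even numbers in [6, 16, 2, 6, 8]
`new_list` takes the values: [] → [6] → [6, 16] → [6, 16, 2] → [6, 16, 2, 6] → [6, 16, 2, 6, 8]
So `len(new_list)` = 5

Answer: 5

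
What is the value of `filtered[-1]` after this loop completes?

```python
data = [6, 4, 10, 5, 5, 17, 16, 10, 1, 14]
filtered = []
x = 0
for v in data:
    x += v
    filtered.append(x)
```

Cumulative sum ends at 88
`filtered` takes the values: [] → [6] → [6, 10] → [6, 10, 20] → [6, 10, 20, 25] → [6, 10, 20, 25, 30] → [6, 10, 20, 25, 30, 47] → [6, 10, 20, 25, 30, 47, 63] → [6, 10, 20, 25, 30, 47, 63, 73] → [6, 10, 20, 25, 30, 47, 63, 73, 74] → [6, 10, 20, 25, 30, 47, 63, 73, 74, 88]
So `filtered[-1]` = 88

Answer: 88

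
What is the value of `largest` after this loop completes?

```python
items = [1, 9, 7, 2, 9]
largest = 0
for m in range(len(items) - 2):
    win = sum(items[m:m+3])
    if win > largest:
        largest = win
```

Max sum of 3-element window in [1, 9, 7, 2, 9]
`largest` takes the values: 0 → 17 → 18

Answer: 18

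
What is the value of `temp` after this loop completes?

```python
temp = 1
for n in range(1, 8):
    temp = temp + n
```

Start at 1, add 1 through 7
`temp` takes the values: 1 → 2 → 4 → 7 → 11 → 16 → 22 → 29

Answer: 29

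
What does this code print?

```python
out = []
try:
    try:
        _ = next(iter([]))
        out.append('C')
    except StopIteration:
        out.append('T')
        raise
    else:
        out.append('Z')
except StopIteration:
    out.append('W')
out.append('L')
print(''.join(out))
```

Execution trace: 'T' (inner except StopIteration) → 'W' (outer except StopIteration) → 'L' (after the try/except). Output: TWL

Answer: TWL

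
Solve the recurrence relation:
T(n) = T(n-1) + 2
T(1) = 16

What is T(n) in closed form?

Unrolling: T(n) = T(1) + 2·(n-1) = 16 + 2(n-1) = 2n + 14.

Answer: T(n) = 2n + 14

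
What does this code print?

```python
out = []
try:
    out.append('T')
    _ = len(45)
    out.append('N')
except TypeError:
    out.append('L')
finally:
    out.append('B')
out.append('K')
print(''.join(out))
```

Execution trace: 'T' (try body) → 'L' (except TypeError) → 'B' (finally) → 'K' (after the try/except). Output: TLBK

Answer: TLBK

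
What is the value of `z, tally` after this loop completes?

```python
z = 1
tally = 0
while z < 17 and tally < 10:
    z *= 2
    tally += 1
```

Double until >= 17 or 10 iterations
`z, tally` takes the values: (1, 0) → (2, 0) → (2, 1) → (4, 1) → (4, 2) → (8, 2) → (8, 3) → (16, 3) → (16, 4) → (32, 4) → (32, 5)

Answer: 32, 5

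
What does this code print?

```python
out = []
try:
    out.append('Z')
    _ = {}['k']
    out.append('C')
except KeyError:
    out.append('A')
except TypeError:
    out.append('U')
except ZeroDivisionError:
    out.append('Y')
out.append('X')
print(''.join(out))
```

Execution trace: 'Z' (try body) → 'A' (except KeyError) → 'X' (after the try/except). Output: ZAX

Answer: ZAX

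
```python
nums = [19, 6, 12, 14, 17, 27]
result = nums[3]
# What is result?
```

Trace:
`nums = [19, 6, 12, 14, 17, 27]` → nums = [19, 6, 12, 14, 17, 27]
`result = nums[3]` → result = 14
So result = 14

Answer: 14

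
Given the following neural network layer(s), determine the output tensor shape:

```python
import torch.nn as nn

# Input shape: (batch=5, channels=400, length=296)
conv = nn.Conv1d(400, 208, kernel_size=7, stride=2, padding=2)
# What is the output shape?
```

Input: (5, 400, 296) -> Output: (5, 208, 147)

Answer: (5, 208, 147)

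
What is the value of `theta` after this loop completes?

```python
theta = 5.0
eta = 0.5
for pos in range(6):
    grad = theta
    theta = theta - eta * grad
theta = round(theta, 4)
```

Gradient descent: w = 5.0 * (1 - 0.5)^6
`theta` takes the values: 5.0 → 2.5 → 1.25 → 0.625 → 0.3125 → 0.15625 → 0.078125 → 0.0781

Answer: 0.0781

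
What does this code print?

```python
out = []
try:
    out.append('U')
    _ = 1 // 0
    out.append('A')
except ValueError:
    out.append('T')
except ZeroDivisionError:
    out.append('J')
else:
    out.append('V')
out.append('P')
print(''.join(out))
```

Execution trace: 'U' (try body) → 'J' (except ZeroDivisionError) → 'P' (after the try/except). Output: UJP

Answer: UJP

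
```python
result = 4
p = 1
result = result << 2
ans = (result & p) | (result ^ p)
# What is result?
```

Trace:
`result = 4` → result = 4
`p = 1` → p = 1
`result = result << 2` → result = 16
`ans = (result & p) | (result ^ p)` → ans = 17
So result = 16

Answer: 16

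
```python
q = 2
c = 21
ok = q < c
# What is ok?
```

Trace:
`q = 2` → q = 2
`c = 21` → c = 21
`ok = q < c` → ok = True
So ok = True

Answer: True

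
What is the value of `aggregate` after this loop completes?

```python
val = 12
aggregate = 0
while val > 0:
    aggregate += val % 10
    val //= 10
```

Sum digits of 12
`aggregate` takes the values: 0 → 2 → 3

Answer: 3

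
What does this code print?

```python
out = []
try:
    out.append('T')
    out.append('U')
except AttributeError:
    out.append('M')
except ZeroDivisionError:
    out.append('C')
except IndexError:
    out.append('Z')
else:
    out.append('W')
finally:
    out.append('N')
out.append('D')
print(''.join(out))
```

Execution trace: 'T' (try body) → 'U' (try body, no exception) → 'W' (else) → 'N' (finally) → 'D' (after the try/except). Output: TUWND

Answer: TUWND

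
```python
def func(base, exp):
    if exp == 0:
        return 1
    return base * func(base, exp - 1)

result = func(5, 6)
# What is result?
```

func(5, 6) = 5 * 5 * 5 * 5 * 5 * 5 = 15625

Answer: 15625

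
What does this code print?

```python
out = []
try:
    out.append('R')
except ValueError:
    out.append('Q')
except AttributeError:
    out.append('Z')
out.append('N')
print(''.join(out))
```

Execution trace: 'R' (try body, no exception) → 'N' (after the try/except). Output: RN

Answer: RN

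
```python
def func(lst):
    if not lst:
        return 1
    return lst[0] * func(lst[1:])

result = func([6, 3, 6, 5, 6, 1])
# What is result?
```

Product over [6, 3, 6, 5, 6, 1] = 6 * 3 * 6 * 5 * 6 * 1 = 3240

Answer: 3240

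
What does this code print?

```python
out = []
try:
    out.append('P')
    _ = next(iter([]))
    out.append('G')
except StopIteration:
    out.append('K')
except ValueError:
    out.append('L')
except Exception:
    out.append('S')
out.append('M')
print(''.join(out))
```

Execution trace: 'P' (try body) → 'K' (except StopIteration) → 'M' (after the try/except). Output: PKM

Answer: PKM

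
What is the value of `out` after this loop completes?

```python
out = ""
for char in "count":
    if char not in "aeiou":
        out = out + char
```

Remove vowels from 'count'
`out` takes the values: "" → "c" → "cn" → "cnt"

Answer: "cnt"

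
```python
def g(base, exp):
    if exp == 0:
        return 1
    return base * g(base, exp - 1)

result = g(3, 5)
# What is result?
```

g(3, 5) = 3 * 3 * 3 * 3 * 3 = 243

Answer: 243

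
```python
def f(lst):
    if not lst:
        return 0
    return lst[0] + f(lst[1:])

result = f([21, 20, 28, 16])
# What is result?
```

21 + 20 + 28 + 16 + 0 = 85

Answer: 85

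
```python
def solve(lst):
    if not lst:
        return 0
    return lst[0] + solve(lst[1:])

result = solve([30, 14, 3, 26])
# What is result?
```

30 + 14 + 3 + 26 + 0 = 73

Answer: 73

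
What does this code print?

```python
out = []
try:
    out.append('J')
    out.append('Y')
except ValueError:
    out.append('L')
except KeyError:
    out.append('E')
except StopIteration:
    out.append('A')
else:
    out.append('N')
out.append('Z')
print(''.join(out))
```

Execution trace: 'J' (try body) → 'Y' (try body, no exception) → 'N' (else) → 'Z' (after the try/except). Output: JYNZ

Answer: JYNZ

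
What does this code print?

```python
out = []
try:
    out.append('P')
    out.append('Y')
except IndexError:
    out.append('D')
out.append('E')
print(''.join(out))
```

Execution trace: 'P' (try body) → 'Y' (try body, no exception) → 'E' (after the try/except). Output: PYE

Answer: PYE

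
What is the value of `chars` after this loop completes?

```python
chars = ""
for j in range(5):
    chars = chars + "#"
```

Repeat '#' 5 times
`chars` takes the values: "" → "#" → "##" → "###" → "####" → "#####"

Answer: "#####"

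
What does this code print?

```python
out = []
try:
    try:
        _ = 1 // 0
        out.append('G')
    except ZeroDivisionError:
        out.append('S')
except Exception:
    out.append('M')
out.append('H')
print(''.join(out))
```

Execution trace: 'S' (inner except ZeroDivisionError) → 'H' (after the try/except). Output: SH

Answer: SH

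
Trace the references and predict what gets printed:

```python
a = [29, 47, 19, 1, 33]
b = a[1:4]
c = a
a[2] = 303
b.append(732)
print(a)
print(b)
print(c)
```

Key concept: slice vs alias.
Step by step:
`a = [29, 47, 19, 1, 33]` → a = [29, 47, 19, 1, 33]
`b = a[1:4]` → b = [47, 19, 1]
`c = a` → c = [29, 47, 19, 1, 33] (same object as a)
`a[2] = 303` → a = [29, 47, 303, 1, 33] (same object as c); c = [29, 47, 303, 1, 33] (same object as a)
`b.append(732)` → b = [47, 19, 1, 732]
`print(a)` → prints [29, 47, 303, 1, 33]
`print(b)` → prints [47, 19, 1, 732]
`print(c)` → prints [29, 47, 303, 1, 33]

Answer:
[29, 47, 303, 1, 33]
[47, 19, 1, 732]
[29, 47, 303, 1, 33]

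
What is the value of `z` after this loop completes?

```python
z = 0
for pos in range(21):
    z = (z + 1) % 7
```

Increment mod 7, 21 times = 0
`z` takes the values: 0 → 1 → 2 → 3 → 4 → 5 → 6 → 0 → 1 → 2 → 3 → 4 → 5 → 6 → 0 → 1 → 2 → 3 → 4 → 5 → 6 → 0

Answer: 0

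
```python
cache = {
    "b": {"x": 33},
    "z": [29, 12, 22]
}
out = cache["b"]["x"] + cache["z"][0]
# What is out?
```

Trace:
`cache = { ...` → cache = {'b': {'x': 33}, 'z': [29, 12, 22]}
`out = cache["b"]["x"] + cache["z"][0]` → out = 62
So out = 62

Answer: 62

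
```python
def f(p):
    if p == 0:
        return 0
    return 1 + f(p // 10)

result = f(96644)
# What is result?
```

Count of digits of 96644: 5

Answer: 5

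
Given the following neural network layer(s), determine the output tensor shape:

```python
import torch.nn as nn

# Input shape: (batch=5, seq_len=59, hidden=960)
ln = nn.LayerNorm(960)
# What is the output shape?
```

Input: (5, 59, 960) -> Output: (5, 59, 960)

Answer: (5, 59, 960)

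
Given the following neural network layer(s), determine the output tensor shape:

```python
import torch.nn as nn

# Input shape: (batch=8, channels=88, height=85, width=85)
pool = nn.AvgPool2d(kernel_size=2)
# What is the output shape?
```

Input: (8, 88, 85, 85) -> Output: (8, 88, 42, 42)

Answer: (8, 88, 42, 42)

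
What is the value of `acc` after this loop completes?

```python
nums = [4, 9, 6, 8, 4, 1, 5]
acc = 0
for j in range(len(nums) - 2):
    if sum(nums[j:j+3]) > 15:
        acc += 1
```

Count windows with sum > 15
`acc` takes the values: 0 → 1 → 2 → 3

Answer: 3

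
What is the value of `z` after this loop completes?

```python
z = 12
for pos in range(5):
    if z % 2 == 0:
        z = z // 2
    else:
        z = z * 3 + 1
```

Collatz-style transformation from 12
`z` takes the values: 12 → 6 → 3 → 10 → 5 → 16

Answer: 16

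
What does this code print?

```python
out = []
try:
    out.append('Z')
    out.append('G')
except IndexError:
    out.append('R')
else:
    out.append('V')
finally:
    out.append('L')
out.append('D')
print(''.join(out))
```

Execution trace: 'Z' (try body) → 'G' (try body, no exception) → 'V' (else) → 'L' (finally) → 'D' (after the try/except). Output: ZGVLD

Answer: ZGVLD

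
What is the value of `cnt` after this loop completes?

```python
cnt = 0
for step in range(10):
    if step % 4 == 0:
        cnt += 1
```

Count numbers divisible by 4 in range(10)
`cnt` takes the values: 0 → 1 → 2 → 3

Answer: 3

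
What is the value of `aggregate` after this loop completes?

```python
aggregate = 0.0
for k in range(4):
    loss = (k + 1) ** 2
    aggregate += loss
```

Sum of squared losses 1² + 2² + ... + 4²
`aggregate` takes the values: 0.0 → 1.0 → 5.0 → 14.0 → 30.0

Answer: 30.0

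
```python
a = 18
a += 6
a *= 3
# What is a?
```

Trace:
`a = 18` → a = 18
`a += 6` → a = 24
`a *= 3` → a = 72
So a = 72

Answer: 72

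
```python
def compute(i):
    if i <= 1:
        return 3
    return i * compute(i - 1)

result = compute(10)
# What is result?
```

compute(10) = 10 * 9 * 8 * 7 * 6 * 5 * 4 * 3 * 2 * 3 = 10886400

Answer: 10886400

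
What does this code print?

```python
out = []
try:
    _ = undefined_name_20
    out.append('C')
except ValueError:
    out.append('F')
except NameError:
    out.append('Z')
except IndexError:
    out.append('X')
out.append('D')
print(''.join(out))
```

Execution trace: 'Z' (except NameError) → 'D' (after the try/except). Output: ZD

Answer: ZD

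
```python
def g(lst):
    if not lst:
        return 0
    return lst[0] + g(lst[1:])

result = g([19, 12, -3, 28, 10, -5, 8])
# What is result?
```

19 + 12 + (-3) + 28 + 10 + (-5) + 8 + 0 = 69

Answer: 69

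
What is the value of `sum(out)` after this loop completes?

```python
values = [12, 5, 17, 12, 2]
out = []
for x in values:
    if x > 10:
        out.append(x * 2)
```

Sum of doubled values > 10
`out` takes the values: [] → [24] → [24, 34] → [24, 34, 24]
So `sum(out)` = 82

Answer: 82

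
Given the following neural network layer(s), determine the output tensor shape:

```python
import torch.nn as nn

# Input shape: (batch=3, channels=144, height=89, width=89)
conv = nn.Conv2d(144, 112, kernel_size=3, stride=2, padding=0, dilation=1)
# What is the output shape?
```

Input: (3, 144, 89, 89) -> Output: (3, 112, 44, 44)

Answer: (3, 112, 44, 44)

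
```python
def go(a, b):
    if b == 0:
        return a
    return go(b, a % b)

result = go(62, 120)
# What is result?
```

go(62, 120) -> go(120, 62) -> go(62, 58) -> go(58, 4) -> go(4, 2) -> go(2, 0) -> 2

Answer: 2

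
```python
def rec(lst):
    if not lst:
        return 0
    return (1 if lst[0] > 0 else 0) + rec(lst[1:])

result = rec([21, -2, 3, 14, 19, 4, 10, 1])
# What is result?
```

Count of positive elements in [21, -2, 3, 14, 19, 4, 10, 1] = 7

Answer: 7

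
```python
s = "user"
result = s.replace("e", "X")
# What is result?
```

Trace:
`s = "user"` → s = 'user'
`result = s.replace("e", "X")` → result = 'usXr'
So result = 'usXr'

Answer: 'usXr'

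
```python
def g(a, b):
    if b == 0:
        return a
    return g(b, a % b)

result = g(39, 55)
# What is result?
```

g(39, 55) -> g(55, 39) -> g(39, 16) -> g(16, 7) -> g(7, 2) -> g(2, 1) -> g(1, 0) -> 1

Answer: 1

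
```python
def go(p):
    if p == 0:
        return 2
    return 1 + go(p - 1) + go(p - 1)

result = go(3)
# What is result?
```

go(p) = 1 + 2·go(p-1), go(0)=2. Closed form: (2+1)·2^3 - 1 = 23.

Answer: 23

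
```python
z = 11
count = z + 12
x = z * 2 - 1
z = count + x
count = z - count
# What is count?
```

Trace:
`z = 11` → z = 11
`count = z + 12` → count = 23
`x = z * 2 - 1` → x = 21
`z = count + x` → z = 44
`count = z - count` → count = 21
So count = 21

Answer: 21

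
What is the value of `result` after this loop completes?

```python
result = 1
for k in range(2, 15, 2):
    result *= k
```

Product of even numbers 2 to 14
`result` takes the values: 1 → 2 → 8 → 48 → 384 → 3840 → 46080 → 645120

Answer: 645120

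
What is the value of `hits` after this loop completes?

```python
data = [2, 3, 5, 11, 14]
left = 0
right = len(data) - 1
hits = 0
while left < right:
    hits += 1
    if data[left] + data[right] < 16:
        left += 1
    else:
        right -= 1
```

Steps to find pair summing to 16
`hits` takes the values: 0 → 1 → 2 → 3 → 4

Answer: 4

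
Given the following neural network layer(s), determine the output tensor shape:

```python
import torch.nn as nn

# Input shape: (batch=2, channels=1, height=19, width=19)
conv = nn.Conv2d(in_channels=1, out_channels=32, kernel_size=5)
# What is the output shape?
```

Input: (2, 1, 19, 19) -> Output: (2, 32, 15, 15)

Answer: (2, 32, 15, 15)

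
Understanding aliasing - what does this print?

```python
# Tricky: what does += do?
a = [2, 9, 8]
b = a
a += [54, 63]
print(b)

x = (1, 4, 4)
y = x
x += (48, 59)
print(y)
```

Key concept: += behavior differs for mutable vs immutable.
Step by step:
`a = [2, 9, 8]` → a = [2, 9, 8]
`b = a` → b = [2, 9, 8] (same object as a)
`a += [54, 63]` → a = [2, 9, 8, 54, 63] (same object as b); b = [2, 9, 8, 54, 63] (same object as a)
`print(b)` → prints [2, 9, 8, 54, 63]
`x = (1, 4, 4)` → x = (1, 4, 4)
`y = x` → y = (1, 4, 4)
`x += (48, 59)` → x = (1, 4, 4, 48, 59)
`print(y)` → prints (1, 4, 4)

Answer:
[2, 9, 8, 54, 63]
(1, 4, 4)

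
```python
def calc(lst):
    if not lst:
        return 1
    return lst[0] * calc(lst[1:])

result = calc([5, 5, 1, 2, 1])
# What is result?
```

Product over [5, 5, 1, 2, 1] = 5 * 5 * 1 * 2 * 1 = 50

Answer: 50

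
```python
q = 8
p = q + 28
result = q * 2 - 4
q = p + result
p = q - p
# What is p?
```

Trace:
`q = 8` → q = 8
`p = q + 28` → p = 36
`result = q * 2 - 4` → result = 12
`q = p + result` → q = 48
`p = q - p` → p = 12
So p = 12

Answer: 12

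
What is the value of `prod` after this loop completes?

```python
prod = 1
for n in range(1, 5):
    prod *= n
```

4! = 24
`prod` takes the values: 1 → 2 → 6 → 24

Answer: 24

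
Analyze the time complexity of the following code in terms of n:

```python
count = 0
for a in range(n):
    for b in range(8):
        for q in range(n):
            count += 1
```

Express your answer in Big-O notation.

Each loop level contributes: n × 1 × n. Multiplying the contributions gives O(n^2).

Answer: O(n^2)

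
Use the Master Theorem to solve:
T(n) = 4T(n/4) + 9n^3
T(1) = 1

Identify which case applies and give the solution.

a=4, b=4, f(n)=9n^3. log_4(4) = 1. Since c=3 > 1 and the regularity condition holds (4(n/4)^3 = (4/4^3)n^3 with 4/4^3 < 1), Case 3 applies: T(n) = Θ(f(n)) = O(n^3).

Answer: O(n^3) - Case 3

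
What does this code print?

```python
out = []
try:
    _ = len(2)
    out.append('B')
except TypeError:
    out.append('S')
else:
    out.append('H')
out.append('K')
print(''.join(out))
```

Execution trace: 'S' (except TypeError) → 'K' (after the try/except). Output: SK

Answer: SK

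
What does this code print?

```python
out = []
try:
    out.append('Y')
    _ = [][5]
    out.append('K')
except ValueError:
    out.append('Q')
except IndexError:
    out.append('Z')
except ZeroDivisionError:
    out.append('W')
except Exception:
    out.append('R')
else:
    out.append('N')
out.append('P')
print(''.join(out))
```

Execution trace: 'Y' (try body) → 'Z' (except IndexError) → 'P' (after the try/except). Output: YZP

Answer: YZP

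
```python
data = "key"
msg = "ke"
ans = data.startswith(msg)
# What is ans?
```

Trace:
`data = "key"` → data = 'key'
`msg = "ke"` → msg = 'ke'
`ans = data.startswith(msg)` → ans = True
So ans = True

Answer: True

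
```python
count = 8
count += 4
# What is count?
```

Trace:
`count = 8` → count = 8
`count += 4` → count = 12
So count = 12

Answer: 12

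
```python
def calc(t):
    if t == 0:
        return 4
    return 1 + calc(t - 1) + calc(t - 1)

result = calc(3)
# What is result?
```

calc(t) = 1 + 2·calc(t-1), calc(0)=4. Closed form: (4+1)·2^3 - 1 = 39.

Answer: 39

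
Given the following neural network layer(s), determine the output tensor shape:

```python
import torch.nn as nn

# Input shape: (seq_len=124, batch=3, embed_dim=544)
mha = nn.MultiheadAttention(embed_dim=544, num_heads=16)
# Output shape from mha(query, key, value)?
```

Input: (124, 3, 544) -> Output: (124, 3, 544)

Answer: (124, 3, 544)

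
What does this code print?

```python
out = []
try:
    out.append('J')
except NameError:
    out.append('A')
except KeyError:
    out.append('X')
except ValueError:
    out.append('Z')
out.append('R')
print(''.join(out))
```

Execution trace: 'J' (try body, no exception) → 'R' (after the try/except). Output: JR

Answer: JR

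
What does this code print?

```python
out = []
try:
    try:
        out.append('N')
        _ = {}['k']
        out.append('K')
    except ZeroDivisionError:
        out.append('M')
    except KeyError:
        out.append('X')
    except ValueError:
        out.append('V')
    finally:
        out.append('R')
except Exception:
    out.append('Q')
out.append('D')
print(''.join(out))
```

Execution trace: 'N' (inner try body) → 'X' (inner except KeyError) → 'R' (inner finally) → 'D' (after the try/except). Output: NXRD

Answer: NXRD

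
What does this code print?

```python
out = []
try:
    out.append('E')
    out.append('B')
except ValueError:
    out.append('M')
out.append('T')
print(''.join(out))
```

Execution trace: 'E' (try body) → 'B' (try body, no exception) → 'T' (after the try/except). Output: EBT

Answer: EBT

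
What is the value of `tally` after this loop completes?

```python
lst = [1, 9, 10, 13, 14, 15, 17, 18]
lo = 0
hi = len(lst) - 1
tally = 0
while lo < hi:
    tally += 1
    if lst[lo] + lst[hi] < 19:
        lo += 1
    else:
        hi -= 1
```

Steps to find pair summing to 19
`tally` takes the values: 0 → 1 → 2 → 3 → 4 → 5 → 6 → 7

Answer: 7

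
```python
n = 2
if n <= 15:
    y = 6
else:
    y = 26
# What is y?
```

Trace:
`n = 2` → n = 2
`if n <= 15: ...` → n <= 15 is True → y = 6
So y = 6

Answer: 6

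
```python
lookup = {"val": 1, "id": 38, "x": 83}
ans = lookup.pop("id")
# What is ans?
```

Trace:
`lookup = {"val": 1, "id": 38, "x": 83}` → lookup = {'val': 1, 'id': 38, 'x': 83}
`ans = lookup.pop("id")` → lookup = {'val': 1, 'x': 83}; ans = 38
So ans = 38

Answer: 38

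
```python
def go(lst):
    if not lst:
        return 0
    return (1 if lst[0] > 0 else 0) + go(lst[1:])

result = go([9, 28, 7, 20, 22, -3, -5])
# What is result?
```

Count of positive elements in [9, 28, 7, 20, 22, -3, -5] = 5

Answer: 5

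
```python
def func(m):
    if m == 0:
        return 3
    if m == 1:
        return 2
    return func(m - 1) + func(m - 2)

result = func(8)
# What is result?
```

Build up from base cases: func(0)=3, func(1)=2, func(2)=5, func(3)=7, func(4)=12, func(5)=19, func(6)=31, ..., func(8)=81

Answer: 81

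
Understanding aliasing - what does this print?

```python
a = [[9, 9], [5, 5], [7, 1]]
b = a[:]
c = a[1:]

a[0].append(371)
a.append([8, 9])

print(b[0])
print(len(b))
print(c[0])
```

Key concept: slice with nested mutation.
Step by step:
`a = [[9, 9], [5, 5], [7, 1]]` → a = [[9, 9], [5, 5], [7, 1]]
`b = a[:]` → b = [[9, 9], [5, 5], [7, 1]]
`c = a[1:]` → c = [[5, 5], [7, 1]]
`a[0].append(371)` → a = [[9, 9, 371], [5, 5], [7, 1]]; b = [[9, 9, 371], [5, 5], [7, 1]]
`a.append([8, 9])` → a = [[9, 9, 371], [5, 5], [7, 1], [8, 9]]
`print(b[0])` → prints [9, 9, 371]
`print(len(b))` → prints 3
`print(c[0])` → prints [5, 5]

Answer:
[9, 9, 371]
3
[5, 5]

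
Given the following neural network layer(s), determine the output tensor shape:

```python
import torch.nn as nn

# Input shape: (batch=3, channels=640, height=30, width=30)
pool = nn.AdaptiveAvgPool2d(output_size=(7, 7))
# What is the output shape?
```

Input: (3, 640, 30, 30) -> Output: (3, 640, 7, 7)

Answer: (3, 640, 7, 7)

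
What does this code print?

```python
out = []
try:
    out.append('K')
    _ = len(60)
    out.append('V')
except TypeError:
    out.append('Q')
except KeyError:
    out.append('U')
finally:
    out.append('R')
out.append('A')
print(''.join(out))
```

Execution trace: 'K' (try body) → 'Q' (except TypeError) → 'R' (finally) → 'A' (after the try/except). Output: KQRA

Answer: KQRA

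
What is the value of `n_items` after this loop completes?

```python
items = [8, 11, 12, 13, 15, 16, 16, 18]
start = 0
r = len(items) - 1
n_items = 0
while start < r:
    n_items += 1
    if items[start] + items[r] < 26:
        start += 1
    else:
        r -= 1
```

Steps to find pair summing to 26
`n_items` takes the values: 0 → 1 → 2 → 3 → 4 → 5 → 6 → 7

Answer: 7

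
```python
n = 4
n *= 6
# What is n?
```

Trace:
`n = 4` → n = 4
`n *= 6` → n = 24
So n = 24

Answer: 24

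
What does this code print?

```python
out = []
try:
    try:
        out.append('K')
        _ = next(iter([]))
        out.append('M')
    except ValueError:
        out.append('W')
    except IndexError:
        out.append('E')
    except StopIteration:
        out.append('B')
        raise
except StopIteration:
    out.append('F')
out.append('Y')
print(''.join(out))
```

Execution trace: 'K' (inner try body) → 'B' (inner except StopIteration) → 'F' (outer except StopIteration) → 'Y' (after the try/except). Output: KBFY

Answer: KBFY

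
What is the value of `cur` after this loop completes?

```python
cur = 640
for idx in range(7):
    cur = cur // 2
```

Halve 7 times: 640 // 2^7 = 5
`cur` takes the values: 640 → 320 → 160 → 80 → 40 → 20 → 10 → 5

Answer: 5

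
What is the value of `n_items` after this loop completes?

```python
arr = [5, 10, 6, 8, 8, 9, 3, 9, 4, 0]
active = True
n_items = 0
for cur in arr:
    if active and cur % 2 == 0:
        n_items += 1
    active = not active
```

Count even values at even positions
`n_items` takes the values: 0 → 1 → 2 → 3

Answer: 3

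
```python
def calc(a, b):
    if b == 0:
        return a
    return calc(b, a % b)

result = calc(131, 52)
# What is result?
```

calc(131, 52) -> calc(52, 27) -> calc(27, 25) -> calc(25, 2) -> calc(2, 1) -> calc(1, 0) -> 1

Answer: 1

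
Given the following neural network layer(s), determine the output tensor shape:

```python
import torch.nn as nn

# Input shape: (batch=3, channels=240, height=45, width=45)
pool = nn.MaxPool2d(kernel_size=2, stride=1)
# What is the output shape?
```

Input: (3, 240, 45, 45) -> Output: (3, 240, 44, 44)

Answer: (3, 240, 44, 44)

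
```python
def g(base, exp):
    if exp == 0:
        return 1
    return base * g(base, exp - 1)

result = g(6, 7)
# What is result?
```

g(6, 7) = 6 * 6 * 6 * 6 * 6 * 6 * 6 = 279936

Answer: 279936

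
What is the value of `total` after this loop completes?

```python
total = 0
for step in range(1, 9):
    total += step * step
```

Sum of squares 1² to 8² = 204
`total` takes the values: 0 → 1 → 5 → 14 → 30 → 55 → 91 → 140 → 204

Answer: 204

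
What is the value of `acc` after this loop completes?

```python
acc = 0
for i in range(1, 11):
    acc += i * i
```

Sum of squares 1² to 10² = 385
`acc` takes the values: 0 → 1 → 5 → 14 → 30 → 55 → 91 → 140 → 204 → 285 → 385

Answer: 385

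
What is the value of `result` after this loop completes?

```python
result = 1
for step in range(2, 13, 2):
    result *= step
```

Product of even numbers 2 to 12
`result` takes the values: 1 → 2 → 8 → 48 → 384 → 3840 → 46080

Answer: 46080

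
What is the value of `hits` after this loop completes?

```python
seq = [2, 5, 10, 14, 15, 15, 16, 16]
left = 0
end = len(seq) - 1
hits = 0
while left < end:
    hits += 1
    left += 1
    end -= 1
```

Iterations until pointers meet (list length 8)
`hits` takes the values: 0 → 1 → 2 → 3 → 4

Answer: 4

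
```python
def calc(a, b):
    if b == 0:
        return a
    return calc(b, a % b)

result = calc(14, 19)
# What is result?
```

calc(14, 19) -> calc(19, 14) -> calc(14, 5) -> calc(5, 4) -> calc(4, 1) -> calc(1, 0) -> 1

Answer: 1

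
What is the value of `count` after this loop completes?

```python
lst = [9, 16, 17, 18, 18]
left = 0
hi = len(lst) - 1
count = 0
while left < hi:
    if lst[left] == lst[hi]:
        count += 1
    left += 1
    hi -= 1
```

Count matching pairs from ends
`count` takes the values: 0

Answer: 0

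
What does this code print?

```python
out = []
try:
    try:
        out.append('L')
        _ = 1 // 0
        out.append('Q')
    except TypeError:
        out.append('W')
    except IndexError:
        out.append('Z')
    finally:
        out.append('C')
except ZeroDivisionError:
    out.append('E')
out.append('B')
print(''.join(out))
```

Execution trace: 'L' (try body) → 'C' (finally) → 'E' (outer except ZeroDivisionError) → 'B' (after the try/except). Output: LCEB

Answer: LCEB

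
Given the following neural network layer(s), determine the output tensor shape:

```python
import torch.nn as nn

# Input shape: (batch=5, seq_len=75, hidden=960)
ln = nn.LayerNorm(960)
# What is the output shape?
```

Input: (5, 75, 960) -> Output: (5, 75, 960)

Answer: (5, 75, 960)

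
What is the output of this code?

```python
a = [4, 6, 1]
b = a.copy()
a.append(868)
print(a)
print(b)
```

Key concept: list.copy() creates independent copy.
Step by step:
`a = [4, 6, 1]` → a = [4, 6, 1]
`b = a.copy()` → b = [4, 6, 1]
`a.append(868)` → a = [4, 6, 1, 868]
`print(a)` → prints [4, 6, 1, 868]
`print(b)` → prints [4, 6, 1]

Answer:
[4, 6, 1, 868]
[4, 6, 1]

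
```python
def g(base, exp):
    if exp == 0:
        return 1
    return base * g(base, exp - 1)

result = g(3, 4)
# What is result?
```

g(3, 4) = 3 * 3 * 3 * 3 = 81

Answer: 81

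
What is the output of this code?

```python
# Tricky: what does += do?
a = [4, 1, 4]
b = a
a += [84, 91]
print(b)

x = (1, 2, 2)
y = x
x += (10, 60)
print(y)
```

Key concept: += behavior differs for mutable vs immutable.
Step by step:
`a = [4, 1, 4]` → a = [4, 1, 4]
`b = a` → b = [4, 1, 4] (same object as a)
`a += [84, 91]` → a = [4, 1, 4, 84, 91] (same object as b); b = [4, 1, 4, 84, 91] (same object as a)
`print(b)` → prints [4, 1, 4, 84, 91]
`x = (1, 2, 2)` → x = (1, 2, 2)
`y = x` → y = (1, 2, 2)
`x += (10, 60)` → x = (1, 2, 2, 10, 60)
`print(y)` → prints (1, 2, 2)

Answer:
[4, 1, 4, 84, 91]
(1, 2, 2)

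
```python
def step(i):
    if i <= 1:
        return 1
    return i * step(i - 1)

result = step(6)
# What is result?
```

step(6) = 6 * 5 * 4 * 3 * 2 * 1 = 720

Answer: 720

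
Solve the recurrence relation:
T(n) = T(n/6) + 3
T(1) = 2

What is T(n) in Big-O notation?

Each step divides n by 6 and adds 3. After log_6(n) steps we reach T(1)=2. So T(n) = 3·log_6(n) + 2 = O(log n).

Answer: O(log n)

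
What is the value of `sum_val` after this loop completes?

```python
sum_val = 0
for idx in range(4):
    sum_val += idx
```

Sum of 0 to 3 = 6
`sum_val` takes the values: 0 → 1 → 3 → 6

Answer: 6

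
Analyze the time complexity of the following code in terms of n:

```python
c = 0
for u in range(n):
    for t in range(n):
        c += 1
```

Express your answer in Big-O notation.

Each loop level contributes: n × n. Multiplying the contributions gives O(n^2).

Answer: O(n^2)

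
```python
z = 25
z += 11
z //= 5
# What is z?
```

Trace:
`z = 25` → z = 25
`z += 11` → z = 36
`z //= 5` → z = 7
So z = 7

Answer: 7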